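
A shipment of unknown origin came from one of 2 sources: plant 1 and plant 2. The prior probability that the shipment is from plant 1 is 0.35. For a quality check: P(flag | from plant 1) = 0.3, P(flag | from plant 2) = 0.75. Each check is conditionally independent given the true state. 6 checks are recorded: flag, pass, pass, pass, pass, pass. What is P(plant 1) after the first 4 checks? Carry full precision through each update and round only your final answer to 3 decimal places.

0.825

After 'flag': P(plant 1) = 0.3·0.3500 / (0.3·0.3500 + 0.75·0.6500) ≈ 0.1772
After 'pass': P(plant 1) = 0.7·0.1772 / (0.7·0.1772 + 0.25·0.8228) ≈ 0.3762
After 'pass': P(plant 1) = 0.7·0.3762 / (0.7·0.3762 + 0.25·0.6238) ≈ 0.6281
After 'pass': P(plant 1) = 0.7·0.6281 / (0.7·0.6281 + 0.25·0.3719) ≈ 0.8254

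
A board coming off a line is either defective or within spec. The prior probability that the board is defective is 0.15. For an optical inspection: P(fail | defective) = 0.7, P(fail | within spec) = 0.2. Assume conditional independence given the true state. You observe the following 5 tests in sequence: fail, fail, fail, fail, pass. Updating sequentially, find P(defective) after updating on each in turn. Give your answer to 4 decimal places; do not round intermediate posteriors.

0.9085

Apply Bayes' rule sequentially, carrying P(defective) forward.
After 'fail': P(defective) = 0.7·0.1500 / (0.7·0.1500 + 0.2·0.8500) ≈ 0.3818
After 'fail': P(defective) = 0.7·0.3818 / (0.7·0.3818 + 0.2·0.6182) ≈ 0.6837
After 'fail': P(defective) = 0.7·0.6837 / (0.7·0.6837 + 0.2·0.3163) ≈ 0.8833
After 'fail': P(defective) = 0.7·0.8833 / (0.7·0.8833 + 0.2·0.1167) ≈ 0.9636
After 'pass': P(defective) = 0.3·0.9636 / (0.3·0.9636 + 0.8·0.0364) ≈ 0.9085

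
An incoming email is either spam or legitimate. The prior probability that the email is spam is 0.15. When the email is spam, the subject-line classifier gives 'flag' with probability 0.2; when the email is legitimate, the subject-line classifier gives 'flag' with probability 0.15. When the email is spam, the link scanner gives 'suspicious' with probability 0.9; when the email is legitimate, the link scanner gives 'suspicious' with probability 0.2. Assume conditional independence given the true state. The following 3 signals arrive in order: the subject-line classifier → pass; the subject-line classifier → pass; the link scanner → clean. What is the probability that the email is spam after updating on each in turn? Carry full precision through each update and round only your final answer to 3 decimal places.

0.019

After the subject-line classifier='pass': P(spam) = 0.8·0.1500 / (0.8·0.1500 + 0.85·0.8500) ≈ 0.1424
After the subject-line classifier='pass': P(spam) = 0.8·0.1424 / (0.8·0.1424 + 0.85·0.8576) ≈ 0.1352
After the link scanner='clean': P(spam) = 0.1·0.1352 / (0.1·0.1352 + 0.8·0.8648) ≈ 0.0192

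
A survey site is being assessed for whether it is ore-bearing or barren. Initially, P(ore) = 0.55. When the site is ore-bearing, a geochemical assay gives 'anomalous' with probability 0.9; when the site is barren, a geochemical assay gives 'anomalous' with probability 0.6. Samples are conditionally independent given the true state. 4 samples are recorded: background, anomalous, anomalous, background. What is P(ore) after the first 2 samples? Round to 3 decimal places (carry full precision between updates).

After 'background': P(ore) = 0.1·0.5500 / (0.1·0.5500 + 0.4·0.4500) ≈ 0.2340
After 'anomalous': P(ore) = 0.9·0.2340 / (0.9·0.2340 + 0.6·0.7660) ≈ 0.3143

0.314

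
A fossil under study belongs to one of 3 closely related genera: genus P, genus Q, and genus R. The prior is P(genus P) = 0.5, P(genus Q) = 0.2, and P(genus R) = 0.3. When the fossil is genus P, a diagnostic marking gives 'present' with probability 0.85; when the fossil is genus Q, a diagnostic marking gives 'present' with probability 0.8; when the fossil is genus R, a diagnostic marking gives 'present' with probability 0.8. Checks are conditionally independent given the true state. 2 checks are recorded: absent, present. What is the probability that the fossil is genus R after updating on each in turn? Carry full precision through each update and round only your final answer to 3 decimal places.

After 'absent': normaliser = 0.15·0.5000 + 0.2·0.2000 + 0.2·0.3000; P(genus P) ≈ 0.4286, P(genus Q) ≈ 0.2286, P(genus R) ≈ 0.3429
After 'present': normaliser = 0.85·0.4286 + 0.8·0.2286 + 0.8·0.3429; P(genus P) ≈ 0.4435, P(genus Q) ≈ 0.2226, P(genus R) ≈ 0.3339

0.334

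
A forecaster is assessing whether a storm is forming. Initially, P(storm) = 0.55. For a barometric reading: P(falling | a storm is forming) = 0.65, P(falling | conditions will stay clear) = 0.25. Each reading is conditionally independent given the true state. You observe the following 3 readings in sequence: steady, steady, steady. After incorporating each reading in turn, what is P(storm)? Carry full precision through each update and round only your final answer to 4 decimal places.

After 'steady': P(storm) = 0.35·0.5500 / (0.35·0.5500 + 0.75·0.4500) ≈ 0.3632
After 'steady': P(storm) = 0.35·0.3632 / (0.35·0.3632 + 0.75·0.6368) ≈ 0.2102
After 'steady': P(storm) = 0.35·0.2102 / (0.35·0.2102 + 0.75·0.7898) ≈ 0.1105

0.1105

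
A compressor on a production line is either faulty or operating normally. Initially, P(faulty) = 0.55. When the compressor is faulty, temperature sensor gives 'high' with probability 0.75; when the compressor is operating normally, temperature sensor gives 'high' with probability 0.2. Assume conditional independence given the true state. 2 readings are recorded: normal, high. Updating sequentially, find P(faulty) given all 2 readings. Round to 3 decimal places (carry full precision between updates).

0.589

After 'normal': P(faulty) = 0.25·0.5500 / (0.25·0.5500 + 0.8·0.4500) ≈ 0.2764
After 'high': P(faulty) = 0.75·0.2764 / (0.75·0.2764 + 0.2·0.7236) ≈ 0.5889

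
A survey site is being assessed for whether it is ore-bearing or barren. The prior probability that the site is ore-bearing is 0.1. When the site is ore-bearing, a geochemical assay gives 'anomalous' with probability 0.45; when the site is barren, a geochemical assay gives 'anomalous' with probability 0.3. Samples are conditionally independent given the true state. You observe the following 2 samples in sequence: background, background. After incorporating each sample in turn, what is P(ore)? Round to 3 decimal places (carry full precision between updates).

Apply Bayes' rule sequentially, carrying P(ore) forward.
After 'background': P(ore) = 0.55·0.1000 / (0.55·0.1000 + 0.7·0.9000) ≈ 0.0803
After 'background': P(ore) = 0.55·0.0803 / (0.55·0.0803 + 0.7·0.9197) ≈ 0.0642

0.064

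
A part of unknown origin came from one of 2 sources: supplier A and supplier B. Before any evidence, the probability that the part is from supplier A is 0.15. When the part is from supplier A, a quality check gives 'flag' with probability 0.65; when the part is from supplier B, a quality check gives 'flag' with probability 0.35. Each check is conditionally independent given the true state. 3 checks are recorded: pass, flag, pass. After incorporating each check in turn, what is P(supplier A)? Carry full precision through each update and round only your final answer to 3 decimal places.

0.087

Each posterior becomes the prior for the next update.
After 'pass': P(supplier A) = 0.35·0.1500 / (0.35·0.1500 + 0.65·0.8500) ≈ 0.0868
After 'flag': P(supplier A) = 0.65·0.0868 / (0.65·0.0868 + 0.35·0.9132) ≈ 0.1500
After 'pass': P(supplier A) = 0.35·0.1500 / (0.35·0.1500 + 0.65·0.8500) ≈ 0.0868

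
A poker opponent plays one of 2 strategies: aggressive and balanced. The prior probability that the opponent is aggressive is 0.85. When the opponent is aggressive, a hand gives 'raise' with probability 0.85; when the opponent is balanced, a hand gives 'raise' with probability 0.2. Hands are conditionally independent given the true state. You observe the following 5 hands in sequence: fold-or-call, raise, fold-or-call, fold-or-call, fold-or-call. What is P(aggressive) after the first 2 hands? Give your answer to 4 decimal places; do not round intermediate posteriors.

0.8187

After 'fold-or-call': P(aggressive) = 0.15·0.8500 / (0.15·0.8500 + 0.8·0.1500) ≈ 0.5152
After 'raise': P(aggressive) = 0.85·0.5152 / (0.85·0.5152 + 0.2·0.4848) ≈ 0.8187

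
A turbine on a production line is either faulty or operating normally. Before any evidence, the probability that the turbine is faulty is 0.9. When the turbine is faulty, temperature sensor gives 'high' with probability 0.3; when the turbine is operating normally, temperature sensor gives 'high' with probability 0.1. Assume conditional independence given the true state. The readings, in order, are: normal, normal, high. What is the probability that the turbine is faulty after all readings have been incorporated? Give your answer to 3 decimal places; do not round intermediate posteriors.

Each posterior becomes the prior for the next update.
After 'normal': P(faulty) = 0.7·0.9000 / (0.7·0.9000 + 0.9·0.1000) ≈ 0.8750
After 'normal': P(faulty) = 0.7·0.8750 / (0.7·0.8750 + 0.9·0.1250) ≈ 0.8448
After 'high': P(faulty) = 0.3·0.8448 / (0.3·0.8448 + 0.1·0.1552) ≈ 0.9423

0.942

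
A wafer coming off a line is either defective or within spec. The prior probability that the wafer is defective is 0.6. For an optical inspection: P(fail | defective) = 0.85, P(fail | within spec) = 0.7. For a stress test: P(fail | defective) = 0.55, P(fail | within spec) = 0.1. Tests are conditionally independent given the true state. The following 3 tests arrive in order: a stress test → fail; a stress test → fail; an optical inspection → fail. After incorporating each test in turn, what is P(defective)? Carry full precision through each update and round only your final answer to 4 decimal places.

After a stress test='fail': P(defective) = 0.55·0.6000 / (0.55·0.6000 + 0.1·0.4000) ≈ 0.8919
After a stress test='fail': P(defective) = 0.55·0.8919 / (0.55·0.8919 + 0.1·0.1081) ≈ 0.9784
After an optical inspection='fail': P(defective) = 0.85·0.9784 / (0.85·0.9784 + 0.7·0.0216) ≈ 0.9822

0.9822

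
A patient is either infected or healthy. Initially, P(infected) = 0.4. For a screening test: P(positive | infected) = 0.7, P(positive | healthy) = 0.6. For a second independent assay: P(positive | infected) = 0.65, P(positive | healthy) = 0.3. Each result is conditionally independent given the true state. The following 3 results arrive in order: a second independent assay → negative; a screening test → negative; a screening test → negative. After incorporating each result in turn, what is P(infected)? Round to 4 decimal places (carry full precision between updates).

0.1579

After a second independent assay='negative': P(infected) = 0.35·0.4000 / (0.35·0.4000 + 0.7·0.6000) ≈ 0.2500
After a screening test='negative': P(infected) = 0.3·0.2500 / (0.3·0.2500 + 0.4·0.7500) ≈ 0.2000
After a screening test='negative': P(infected) = 0.3·0.2000 / (0.3·0.2000 + 0.4·0.8000) ≈ 0.1579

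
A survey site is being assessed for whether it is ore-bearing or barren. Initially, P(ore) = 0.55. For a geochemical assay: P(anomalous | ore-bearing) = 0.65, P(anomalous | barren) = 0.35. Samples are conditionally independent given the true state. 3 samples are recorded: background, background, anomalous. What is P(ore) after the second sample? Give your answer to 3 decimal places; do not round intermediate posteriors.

After 'background': P(ore) = 0.35·0.5500 / (0.35·0.5500 + 0.65·0.4500) ≈ 0.3969
After 'background': P(ore) = 0.35·0.3969 / (0.35·0.3969 + 0.65·0.6031) ≈ 0.2617

0.262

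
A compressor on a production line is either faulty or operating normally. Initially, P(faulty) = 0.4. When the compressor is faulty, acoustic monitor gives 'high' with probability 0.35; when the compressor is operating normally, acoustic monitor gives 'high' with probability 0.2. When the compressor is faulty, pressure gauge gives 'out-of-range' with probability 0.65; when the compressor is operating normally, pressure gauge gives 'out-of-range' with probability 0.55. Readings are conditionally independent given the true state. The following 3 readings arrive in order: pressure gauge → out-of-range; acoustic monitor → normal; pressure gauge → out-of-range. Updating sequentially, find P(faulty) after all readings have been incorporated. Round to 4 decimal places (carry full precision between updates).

0.4307

After pressure gauge='out-of-range': P(faulty) = 0.65·0.4000 / (0.65·0.4000 + 0.55·0.6000) ≈ 0.4407
After acoustic monitor='normal': P(faulty) = 0.65·0.4407 / (0.65·0.4407 + 0.8·0.5593) ≈ 0.3903
After pressure gauge='out-of-range': P(faulty) = 0.65·0.3903 / (0.65·0.3903 + 0.55·0.6097) ≈ 0.4307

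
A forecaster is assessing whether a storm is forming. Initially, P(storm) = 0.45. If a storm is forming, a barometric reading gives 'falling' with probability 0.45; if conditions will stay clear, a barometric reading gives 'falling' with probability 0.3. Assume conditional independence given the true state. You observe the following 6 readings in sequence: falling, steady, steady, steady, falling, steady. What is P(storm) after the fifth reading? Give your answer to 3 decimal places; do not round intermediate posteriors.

0.472

After 'falling': P(storm) = 0.45·0.4500 / (0.45·0.4500 + 0.3·0.5500) ≈ 0.5510
After 'steady': P(storm) = 0.55·0.5510 / (0.55·0.5510 + 0.7·0.4490) ≈ 0.4909
After 'steady': P(storm) = 0.55·0.4909 / (0.55·0.4909 + 0.7·0.5091) ≈ 0.4311
After 'steady': P(storm) = 0.55·0.4311 / (0.55·0.4311 + 0.7·0.5689) ≈ 0.3732
After 'falling': P(storm) = 0.45·0.3732 / (0.45·0.3732 + 0.3·0.6268) ≈ 0.4717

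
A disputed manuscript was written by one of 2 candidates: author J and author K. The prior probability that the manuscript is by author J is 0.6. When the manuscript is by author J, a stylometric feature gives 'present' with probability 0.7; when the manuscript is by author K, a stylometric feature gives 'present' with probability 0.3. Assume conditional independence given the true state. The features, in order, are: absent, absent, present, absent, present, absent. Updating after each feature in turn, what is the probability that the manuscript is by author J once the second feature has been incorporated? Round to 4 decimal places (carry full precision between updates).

After 'absent': P(author J) = 0.3·0.6000 / (0.3·0.6000 + 0.7·0.4000) ≈ 0.3913
After 'absent': P(author J) = 0.3·0.3913 / (0.3·0.3913 + 0.7·0.6087) ≈ 0.2160

0.2160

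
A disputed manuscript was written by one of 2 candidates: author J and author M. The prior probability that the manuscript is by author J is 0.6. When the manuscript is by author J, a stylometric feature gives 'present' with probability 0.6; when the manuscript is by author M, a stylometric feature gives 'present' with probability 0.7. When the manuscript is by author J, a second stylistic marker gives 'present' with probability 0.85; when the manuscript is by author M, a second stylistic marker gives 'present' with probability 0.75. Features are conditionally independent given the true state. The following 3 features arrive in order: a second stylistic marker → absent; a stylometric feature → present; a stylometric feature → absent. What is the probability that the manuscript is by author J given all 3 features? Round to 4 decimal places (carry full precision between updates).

Each posterior becomes the prior for the next update.
After a second stylistic marker='absent': P(author J) = 0.15·0.6000 / (0.15·0.6000 + 0.25·0.4000) ≈ 0.4737
After a stylometric feature='present': P(author J) = 0.6·0.4737 / (0.6·0.4737 + 0.7·0.5263) ≈ 0.4355
After a stylometric feature='absent': P(author J) = 0.4·0.4355 / (0.4·0.4355 + 0.3·0.5645) ≈ 0.5070

0.5070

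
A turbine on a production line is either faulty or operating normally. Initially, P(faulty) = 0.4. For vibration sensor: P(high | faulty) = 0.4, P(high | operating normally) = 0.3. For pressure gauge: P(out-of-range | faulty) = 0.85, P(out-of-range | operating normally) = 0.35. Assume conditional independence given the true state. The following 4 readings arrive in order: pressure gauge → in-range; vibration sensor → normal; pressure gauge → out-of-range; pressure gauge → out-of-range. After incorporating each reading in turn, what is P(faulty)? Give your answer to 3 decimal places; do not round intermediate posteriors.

0.437

Apply Bayes' rule sequentially, carrying P(faulty) forward.
After pressure gauge='in-range': P(faulty) = 0.15·0.4000 / (0.15·0.4000 + 0.65·0.6000) ≈ 0.1333
After vibration sensor='normal': P(faulty) = 0.6·0.1333 / (0.6·0.1333 + 0.7·0.8667) ≈ 0.1165
After pressure gauge='out-of-range': P(faulty) = 0.85·0.1165 / (0.85·0.1165 + 0.35·0.8835) ≈ 0.2426
After pressure gauge='out-of-range': P(faulty) = 0.85·0.2426 / (0.85·0.2426 + 0.35·0.7574) ≈ 0.4375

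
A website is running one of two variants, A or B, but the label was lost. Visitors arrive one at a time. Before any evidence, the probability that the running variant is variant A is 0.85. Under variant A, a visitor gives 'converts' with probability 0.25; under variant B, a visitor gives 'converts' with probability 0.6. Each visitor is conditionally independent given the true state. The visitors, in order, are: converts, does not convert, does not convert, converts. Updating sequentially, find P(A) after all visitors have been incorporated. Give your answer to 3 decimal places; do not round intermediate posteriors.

After 'converts': P(A) = 0.25·0.8500 / (0.25·0.8500 + 0.6·0.1500) ≈ 0.7025
After 'does not convert': P(A) = 0.75·0.7025 / (0.75·0.7025 + 0.4·0.2975) ≈ 0.8157
After 'does not convert': P(A) = 0.75·0.8157 / (0.75·0.8157 + 0.4·0.1843) ≈ 0.8925
After 'converts': P(A) = 0.25·0.8925 / (0.25·0.8925 + 0.6·0.1075) ≈ 0.7757

0.776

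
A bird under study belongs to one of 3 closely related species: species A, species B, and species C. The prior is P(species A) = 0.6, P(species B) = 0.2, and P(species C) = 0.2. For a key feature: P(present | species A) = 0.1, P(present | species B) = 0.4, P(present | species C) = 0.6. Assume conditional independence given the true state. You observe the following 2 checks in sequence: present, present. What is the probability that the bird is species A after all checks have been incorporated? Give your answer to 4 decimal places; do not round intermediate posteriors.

0.0545

After 'present': normaliser = 0.1·0.6000 + 0.4·0.2000 + 0.6·0.2000; P(species A) ≈ 0.2308, P(species B) ≈ 0.3077, P(species C) ≈ 0.4615
After 'present': normaliser = 0.1·0.2308 + 0.4·0.3077 + 0.6·0.4615; P(species A) ≈ 0.0545, P(species B) ≈ 0.2909, P(species C) ≈ 0.6545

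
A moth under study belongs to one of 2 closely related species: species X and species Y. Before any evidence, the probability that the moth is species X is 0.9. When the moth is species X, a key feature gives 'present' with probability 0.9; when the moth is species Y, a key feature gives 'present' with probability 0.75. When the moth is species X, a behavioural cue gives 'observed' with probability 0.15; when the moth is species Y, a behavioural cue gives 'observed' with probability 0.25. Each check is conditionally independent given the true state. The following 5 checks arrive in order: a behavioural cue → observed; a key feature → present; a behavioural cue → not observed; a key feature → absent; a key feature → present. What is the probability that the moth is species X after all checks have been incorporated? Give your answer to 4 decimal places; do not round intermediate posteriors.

0.7790

After a behavioural cue='observed': P(species X) = 0.15·0.9000 / (0.15·0.9000 + 0.25·0.1000) ≈ 0.8438
After a key feature='present': P(species X) = 0.9·0.8438 / (0.9·0.8438 + 0.75·0.1562) ≈ 0.8663
After a behavioural cue='not observed': P(species X) = 0.85·0.8663 / (0.85·0.8663 + 0.75·0.1337) ≈ 0.8802
After a key feature='absent': P(species X) = 0.1·0.8802 / (0.1·0.8802 + 0.25·0.1198) ≈ 0.7460
After a key feature='present': P(species X) = 0.9·0.7460 / (0.9·0.7460 + 0.75·0.2540) ≈ 0.7790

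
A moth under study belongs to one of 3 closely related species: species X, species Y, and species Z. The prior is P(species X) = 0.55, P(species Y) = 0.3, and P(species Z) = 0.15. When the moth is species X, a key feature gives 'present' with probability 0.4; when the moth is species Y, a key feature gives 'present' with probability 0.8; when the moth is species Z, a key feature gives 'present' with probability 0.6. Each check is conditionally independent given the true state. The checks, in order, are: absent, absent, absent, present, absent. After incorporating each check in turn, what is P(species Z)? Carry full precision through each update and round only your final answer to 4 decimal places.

After 'absent': normaliser = 0.6·0.5500 + 0.2·0.3000 + 0.4·0.1500; P(species X) ≈ 0.7333, P(species Y) ≈ 0.1333, P(species Z) ≈ 0.1333
After 'absent': normaliser = 0.6·0.7333 + 0.2·0.1333 + 0.4·0.1333; P(species X) ≈ 0.8462, P(species Y) ≈ 0.0513, P(species Z) ≈ 0.1026
After 'absent': normaliser = 0.6·0.8462 + 0.2·0.0513 + 0.4·0.1026; P(species X) ≈ 0.9083, P(species Y) ≈ 0.0183, P(species Z) ≈ 0.0734
After 'present': normaliser = 0.4·0.9083 + 0.8·0.0183 + 0.6·0.0734; P(species X) ≈ 0.8609, P(species Y) ≈ 0.0348, P(species Z) ≈ 0.1043
After 'absent': normaliser = 0.6·0.8609 + 0.2·0.0348 + 0.4·0.1043; P(species X) ≈ 0.9138, P(species Y) ≈ 0.0123, P(species Z) ≈ 0.0738

0.0738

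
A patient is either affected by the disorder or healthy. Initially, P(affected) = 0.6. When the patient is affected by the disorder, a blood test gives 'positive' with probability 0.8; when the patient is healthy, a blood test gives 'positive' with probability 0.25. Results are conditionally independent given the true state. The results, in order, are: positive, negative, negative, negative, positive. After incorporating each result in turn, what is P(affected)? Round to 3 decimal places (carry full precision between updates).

After 'positive': P(affected) = 0.8·0.6000 / (0.8·0.6000 + 0.25·0.4000) ≈ 0.8276
After 'negative': P(affected) = 0.2·0.8276 / (0.2·0.8276 + 0.75·0.1724) ≈ 0.5614
After 'negative': P(affected) = 0.2·0.5614 / (0.2·0.5614 + 0.75·0.4386) ≈ 0.2545
After 'negative': P(affected) = 0.2·0.2545 / (0.2·0.2545 + 0.75·0.7455) ≈ 0.0834
After 'positive': P(affected) = 0.8·0.0834 / (0.8·0.0834 + 0.25·0.9166) ≈ 0.2256

0.226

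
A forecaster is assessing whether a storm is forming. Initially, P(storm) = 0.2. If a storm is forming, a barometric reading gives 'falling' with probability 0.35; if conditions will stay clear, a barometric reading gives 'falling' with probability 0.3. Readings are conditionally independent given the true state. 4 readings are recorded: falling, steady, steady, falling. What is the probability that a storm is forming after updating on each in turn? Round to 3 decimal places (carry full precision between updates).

After 'falling': P(storm) = 0.35·0.2000 / (0.35·0.2000 + 0.3·0.8000) ≈ 0.2258
After 'steady': P(storm) = 0.65·0.2258 / (0.65·0.2258 + 0.7·0.7742) ≈ 0.2131
After 'steady': P(storm) = 0.65·0.2131 / (0.65·0.2131 + 0.7·0.7869) ≈ 0.2010
After 'falling': P(storm) = 0.35·0.2010 / (0.35·0.2010 + 0.3·0.7990) ≈ 0.2268

0.227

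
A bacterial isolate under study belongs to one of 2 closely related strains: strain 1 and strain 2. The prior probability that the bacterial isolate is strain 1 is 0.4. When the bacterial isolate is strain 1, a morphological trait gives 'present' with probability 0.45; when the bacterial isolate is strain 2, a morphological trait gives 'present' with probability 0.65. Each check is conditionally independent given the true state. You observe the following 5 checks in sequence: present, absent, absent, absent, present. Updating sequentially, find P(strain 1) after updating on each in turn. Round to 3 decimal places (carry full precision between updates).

0.554

After 'present': P(strain 1) = 0.45·0.4000 / (0.45·0.4000 + 0.65·0.6000) ≈ 0.3158
After 'absent': P(strain 1) = 0.55·0.3158 / (0.55·0.3158 + 0.35·0.6842) ≈ 0.4204
After 'absent': P(strain 1) = 0.55·0.4204 / (0.55·0.4204 + 0.35·0.5796) ≈ 0.5326
After 'absent': P(strain 1) = 0.55·0.5326 / (0.55·0.5326 + 0.35·0.4674) ≈ 0.6417
After 'present': P(strain 1) = 0.45·0.6417 / (0.45·0.6417 + 0.65·0.3583) ≈ 0.5536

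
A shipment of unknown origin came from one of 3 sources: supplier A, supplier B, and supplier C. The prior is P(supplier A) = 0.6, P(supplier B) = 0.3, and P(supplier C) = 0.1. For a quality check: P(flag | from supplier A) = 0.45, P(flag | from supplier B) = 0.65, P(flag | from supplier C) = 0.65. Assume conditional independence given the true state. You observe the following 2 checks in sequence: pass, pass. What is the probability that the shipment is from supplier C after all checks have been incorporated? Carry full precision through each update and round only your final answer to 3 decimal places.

Apply Bayes' rule sequentially, carrying P(supplier C) forward.
After 'pass': normaliser = 0.55·0.6000 + 0.35·0.3000 + 0.35·0.1000; P(supplier A) ≈ 0.7021, P(supplier B) ≈ 0.2234, P(supplier C) ≈ 0.0745
After 'pass': normaliser = 0.55·0.7021 + 0.35·0.2234 + 0.35·0.0745; P(supplier A) ≈ 0.7874, P(supplier B) ≈ 0.1594, P(supplier C) ≈ 0.0531

0.053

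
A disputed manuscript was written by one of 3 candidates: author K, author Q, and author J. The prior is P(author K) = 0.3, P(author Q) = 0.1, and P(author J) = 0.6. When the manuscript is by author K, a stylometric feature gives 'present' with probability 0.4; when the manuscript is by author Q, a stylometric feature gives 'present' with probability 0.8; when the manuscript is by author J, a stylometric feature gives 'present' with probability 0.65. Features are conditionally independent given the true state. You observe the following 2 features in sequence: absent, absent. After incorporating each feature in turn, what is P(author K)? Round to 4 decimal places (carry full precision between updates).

After 'absent': normaliser = 0.6·0.3000 + 0.2·0.1000 + 0.35·0.6000; P(author K) ≈ 0.4390, P(author Q) ≈ 0.0488, P(author J) ≈ 0.5122
After 'absent': normaliser = 0.6·0.4390 + 0.2·0.0488 + 0.35·0.5122; P(author K) ≈ 0.5822, P(author Q) ≈ 0.0216, P(author J) ≈ 0.3962

0.5822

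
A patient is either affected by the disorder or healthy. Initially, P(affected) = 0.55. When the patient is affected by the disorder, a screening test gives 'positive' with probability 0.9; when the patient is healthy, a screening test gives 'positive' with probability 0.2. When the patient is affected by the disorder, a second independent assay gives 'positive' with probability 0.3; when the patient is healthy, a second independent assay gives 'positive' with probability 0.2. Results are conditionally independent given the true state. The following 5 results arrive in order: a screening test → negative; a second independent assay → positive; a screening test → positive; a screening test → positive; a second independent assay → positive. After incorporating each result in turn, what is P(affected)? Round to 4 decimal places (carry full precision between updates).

Each posterior becomes the prior for the next update.
After a screening test='negative': P(affected) = 0.1·0.5500 / (0.1·0.5500 + 0.8·0.4500) ≈ 0.1325
After a second independent assay='positive': P(affected) = 0.3·0.1325 / (0.3·0.1325 + 0.2·0.8675) ≈ 0.1864
After a screening test='positive': P(affected) = 0.9·0.1864 / (0.9·0.1864 + 0.2·0.8136) ≈ 0.5077
After a screening test='positive': P(affected) = 0.9·0.5077 / (0.9·0.5077 + 0.2·0.4923) ≈ 0.8227
After a second independent assay='positive': P(affected) = 0.3·0.8227 / (0.3·0.8227 + 0.2·0.1773) ≈ 0.8744

0.8744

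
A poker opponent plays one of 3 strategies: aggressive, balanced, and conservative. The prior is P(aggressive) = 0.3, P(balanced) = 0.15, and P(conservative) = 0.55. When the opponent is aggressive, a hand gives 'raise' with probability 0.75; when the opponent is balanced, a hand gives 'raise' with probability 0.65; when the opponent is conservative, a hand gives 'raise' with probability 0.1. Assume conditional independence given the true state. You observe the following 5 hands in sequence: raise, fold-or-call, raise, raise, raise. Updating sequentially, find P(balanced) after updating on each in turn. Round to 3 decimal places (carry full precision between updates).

0.283

Apply Bayes' rule sequentially, carrying P(balanced) forward.
After 'raise': normaliser = 0.75·0.3000 + 0.65·0.1500 + 0.1·0.5500; P(aggressive) ≈ 0.5960, P(balanced) ≈ 0.2583, P(conservative) ≈ 0.1457
After 'fold-or-call': normaliser = 0.25·0.5960 + 0.35·0.2583 + 0.9·0.1457; P(aggressive) ≈ 0.4021, P(balanced) ≈ 0.2440, P(conservative) ≈ 0.3539
After 'raise': normaliser = 0.75·0.4021 + 0.65·0.2440 + 0.1·0.3539; P(aggressive) ≈ 0.6086, P(balanced) ≈ 0.3200, P(conservative) ≈ 0.0714
After 'raise': normaliser = 0.75·0.6086 + 0.65·0.3200 + 0.1·0.0714; P(aggressive) ≈ 0.6797, P(balanced) ≈ 0.3097, P(conservative) ≈ 0.0106
After 'raise': normaliser = 0.75·0.6797 + 0.65·0.3097 + 0.1·0.0106; P(aggressive) ≈ 0.7158, P(balanced) ≈ 0.2827, P(conservative) ≈ 0.0015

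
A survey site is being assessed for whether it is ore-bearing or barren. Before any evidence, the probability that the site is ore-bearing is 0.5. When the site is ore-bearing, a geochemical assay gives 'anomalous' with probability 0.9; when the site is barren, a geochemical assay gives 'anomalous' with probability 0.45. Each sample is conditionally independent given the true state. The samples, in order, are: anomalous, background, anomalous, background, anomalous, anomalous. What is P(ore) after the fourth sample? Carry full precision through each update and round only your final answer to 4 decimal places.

0.1168

Apply Bayes' rule sequentially, carrying P(ore) forward.
After 'anomalous': P(ore) = 0.9·0.5000 / (0.9·0.5000 + 0.45·0.5000) ≈ 0.6667
After 'background': P(ore) = 0.1·0.6667 / (0.1·0.6667 + 0.55·0.3333) ≈ 0.2667
After 'anomalous': P(ore) = 0.9·0.2667 / (0.9·0.2667 + 0.45·0.7333) ≈ 0.4211
After 'background': P(ore) = 0.1·0.4211 / (0.1·0.4211 + 0.55·0.5789) ≈ 0.1168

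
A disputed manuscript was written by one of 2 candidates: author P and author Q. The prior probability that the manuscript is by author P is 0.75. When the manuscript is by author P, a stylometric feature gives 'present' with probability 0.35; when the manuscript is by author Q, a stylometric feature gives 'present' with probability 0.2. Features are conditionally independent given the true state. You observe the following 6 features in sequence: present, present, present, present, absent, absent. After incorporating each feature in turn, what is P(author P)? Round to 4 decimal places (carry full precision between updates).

After 'present': P(author P) = 0.35·0.7500 / (0.35·0.7500 + 0.2·0.2500) ≈ 0.8400
After 'present': P(author P) = 0.35·0.8400 / (0.35·0.8400 + 0.2·0.1600) ≈ 0.9018
After 'present': P(author P) = 0.35·0.9018 / (0.35·0.9018 + 0.2·0.0982) ≈ 0.9414
After 'present': P(author P) = 0.35·0.9414 / (0.35·0.9414 + 0.2·0.0586) ≈ 0.9657
After 'absent': P(author P) = 0.65·0.9657 / (0.65·0.9657 + 0.8·0.0343) ≈ 0.9581
After 'absent': P(author P) = 0.65·0.9581 / (0.65·0.9581 + 0.8·0.0419) ≈ 0.9489

0.9489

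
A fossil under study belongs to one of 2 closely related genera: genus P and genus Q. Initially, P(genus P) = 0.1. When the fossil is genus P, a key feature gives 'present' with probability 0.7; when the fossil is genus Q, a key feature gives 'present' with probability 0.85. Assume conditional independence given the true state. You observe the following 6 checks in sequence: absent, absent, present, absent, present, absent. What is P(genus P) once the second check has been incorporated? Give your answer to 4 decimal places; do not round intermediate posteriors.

0.3077

After 'absent': P(genus P) = 0.3·0.1000 / (0.3·0.1000 + 0.15·0.9000) ≈ 0.1818
After 'absent': P(genus P) = 0.3·0.1818 / (0.3·0.1818 + 0.15·0.8182) ≈ 0.3077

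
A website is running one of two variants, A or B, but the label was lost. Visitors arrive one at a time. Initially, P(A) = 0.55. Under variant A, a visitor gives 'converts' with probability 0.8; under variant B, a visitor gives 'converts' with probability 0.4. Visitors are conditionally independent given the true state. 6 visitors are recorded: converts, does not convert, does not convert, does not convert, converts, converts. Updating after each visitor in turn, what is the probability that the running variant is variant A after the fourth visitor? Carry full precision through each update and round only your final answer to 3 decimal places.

Apply Bayes' rule sequentially, carrying P(A) forward.
After 'converts': P(A) = 0.8·0.5500 / (0.8·0.5500 + 0.4·0.4500) ≈ 0.7097
After 'does not convert': P(A) = 0.2·0.7097 / (0.2·0.7097 + 0.6·0.2903) ≈ 0.4490
After 'does not convert': P(A) = 0.2·0.4490 / (0.2·0.4490 + 0.6·0.5510) ≈ 0.2136
After 'does not convert': P(A) = 0.2·0.2136 / (0.2·0.2136 + 0.6·0.7864) ≈ 0.0830

0.083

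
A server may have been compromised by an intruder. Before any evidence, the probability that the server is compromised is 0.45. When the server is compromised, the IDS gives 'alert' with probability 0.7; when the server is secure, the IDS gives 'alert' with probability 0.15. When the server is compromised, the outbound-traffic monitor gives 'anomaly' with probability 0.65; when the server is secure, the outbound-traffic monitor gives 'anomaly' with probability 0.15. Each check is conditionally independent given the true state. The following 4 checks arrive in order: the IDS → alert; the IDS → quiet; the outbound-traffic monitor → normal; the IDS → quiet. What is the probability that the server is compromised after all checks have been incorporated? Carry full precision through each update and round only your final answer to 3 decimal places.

After the IDS='alert': P(compromised) = 0.7·0.4500 / (0.7·0.4500 + 0.15·0.5500) ≈ 0.7925
After the IDS='quiet': P(compromised) = 0.3·0.7925 / (0.3·0.7925 + 0.85·0.2075) ≈ 0.5740
After the outbound-traffic monitor='normal': P(compromised) = 0.35·0.5740 / (0.35·0.5740 + 0.85·0.4260) ≈ 0.3569
After the IDS='quiet': P(compromised) = 0.3·0.3569 / (0.3·0.3569 + 0.85·0.6431) ≈ 0.1638

0.164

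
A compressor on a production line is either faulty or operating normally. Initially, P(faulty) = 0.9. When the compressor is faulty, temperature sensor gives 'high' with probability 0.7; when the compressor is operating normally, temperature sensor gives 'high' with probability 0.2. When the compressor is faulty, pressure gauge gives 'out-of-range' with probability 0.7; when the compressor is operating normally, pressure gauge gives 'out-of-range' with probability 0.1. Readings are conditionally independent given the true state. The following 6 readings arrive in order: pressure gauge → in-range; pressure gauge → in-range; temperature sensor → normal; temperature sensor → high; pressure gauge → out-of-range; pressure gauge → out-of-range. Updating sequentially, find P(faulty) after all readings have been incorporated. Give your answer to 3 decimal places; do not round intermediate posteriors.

0.985

After pressure gauge='in-range': P(faulty) = 0.3·0.9000 / (0.3·0.9000 + 0.9·0.1000) ≈ 0.7500
After pressure gauge='in-range': P(faulty) = 0.3·0.7500 / (0.3·0.7500 + 0.9·0.2500) ≈ 0.5000
After temperature sensor='normal': P(faulty) = 0.3·0.5000 / (0.3·0.5000 + 0.8·0.5000) ≈ 0.2727
After temperature sensor='high': P(faulty) = 0.7·0.2727 / (0.7·0.2727 + 0.2·0.7273) ≈ 0.5676
After pressure gauge='out-of-range': P(faulty) = 0.7·0.5676 / (0.7·0.5676 + 0.1·0.4324) ≈ 0.9018
After pressure gauge='out-of-range': P(faulty) = 0.7·0.9018 / (0.7·0.9018 + 0.1·0.0982) ≈ 0.9847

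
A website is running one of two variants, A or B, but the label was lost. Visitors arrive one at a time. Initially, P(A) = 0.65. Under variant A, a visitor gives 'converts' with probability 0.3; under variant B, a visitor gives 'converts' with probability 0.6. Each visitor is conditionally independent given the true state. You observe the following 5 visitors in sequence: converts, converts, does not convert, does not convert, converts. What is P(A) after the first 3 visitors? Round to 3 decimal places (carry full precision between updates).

0.448

Each posterior becomes the prior for the next update.
After 'converts': P(A) = 0.3·0.6500 / (0.3·0.6500 + 0.6·0.3500) ≈ 0.4815
After 'converts': P(A) = 0.3·0.4815 / (0.3·0.4815 + 0.6·0.5185) ≈ 0.3171
After 'does not convert': P(A) = 0.7·0.3171 / (0.7·0.3171 + 0.4·0.6829) ≈ 0.4483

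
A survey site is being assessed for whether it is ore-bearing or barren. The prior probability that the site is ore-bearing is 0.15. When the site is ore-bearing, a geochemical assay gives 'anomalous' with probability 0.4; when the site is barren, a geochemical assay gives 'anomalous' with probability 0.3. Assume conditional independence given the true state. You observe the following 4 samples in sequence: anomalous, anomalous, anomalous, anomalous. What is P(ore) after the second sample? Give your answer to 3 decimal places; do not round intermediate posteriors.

0.239

After 'anomalous': P(ore) = 0.4·0.1500 / (0.4·0.1500 + 0.3·0.8500) ≈ 0.1905
After 'anomalous': P(ore) = 0.4·0.1905 / (0.4·0.1905 + 0.3·0.8095) ≈ 0.2388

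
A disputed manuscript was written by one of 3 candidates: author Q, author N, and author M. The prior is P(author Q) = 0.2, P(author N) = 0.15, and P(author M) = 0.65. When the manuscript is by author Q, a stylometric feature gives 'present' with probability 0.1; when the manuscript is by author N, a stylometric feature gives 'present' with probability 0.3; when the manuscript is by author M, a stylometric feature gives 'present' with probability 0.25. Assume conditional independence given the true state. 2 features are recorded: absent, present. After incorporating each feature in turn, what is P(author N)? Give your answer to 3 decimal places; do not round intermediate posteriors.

0.184

After 'absent': normaliser = 0.9·0.2000 + 0.7·0.1500 + 0.75·0.6500; P(author Q) ≈ 0.2330, P(author N) ≈ 0.1359, P(author M) ≈ 0.6311
After 'present': normaliser = 0.1·0.2330 + 0.3·0.1359 + 0.25·0.6311; P(author Q) ≈ 0.1050, P(author N) ≈ 0.1838, P(author M) ≈ 0.7112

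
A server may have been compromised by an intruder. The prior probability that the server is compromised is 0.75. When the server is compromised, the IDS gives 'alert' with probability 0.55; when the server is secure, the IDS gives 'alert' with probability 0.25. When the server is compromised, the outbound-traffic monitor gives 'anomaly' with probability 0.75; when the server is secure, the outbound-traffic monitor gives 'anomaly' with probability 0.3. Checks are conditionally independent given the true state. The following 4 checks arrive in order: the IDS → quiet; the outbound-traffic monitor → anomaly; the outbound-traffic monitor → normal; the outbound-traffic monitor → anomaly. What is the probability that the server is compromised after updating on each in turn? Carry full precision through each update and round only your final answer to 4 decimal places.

After the IDS='quiet': P(compromised) = 0.45·0.7500 / (0.45·0.7500 + 0.75·0.2500) ≈ 0.6429
After the outbound-traffic monitor='anomaly': P(compromised) = 0.75·0.6429 / (0.75·0.6429 + 0.3·0.3571) ≈ 0.8182
After the outbound-traffic monitor='normal': P(compromised) = 0.25·0.8182 / (0.25·0.8182 + 0.7·0.1818) ≈ 0.6164
After the outbound-traffic monitor='anomaly': P(compromised) = 0.75·0.6164 / (0.75·0.6164 + 0.3·0.3836) ≈ 0.8007

0.8007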